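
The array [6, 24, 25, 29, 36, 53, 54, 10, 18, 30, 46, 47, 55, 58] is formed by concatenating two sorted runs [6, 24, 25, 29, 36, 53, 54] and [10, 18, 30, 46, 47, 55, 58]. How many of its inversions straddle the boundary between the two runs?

19

Take each right-half value and tally the left-half values above it:
r = 10: 24, 25, 29, 36, 53, 54 → 6
r = 18: 24, 25, 29, 36, 53, 54 → 6
r = 30: 36, 53, 54 → 3
r = 46: 53, 54 → 2
r = 47: 53, 54 → 2
r = 55: none → 0
r = 58: none → 0
Cross-inversions: 6 + 6 + 3 + 2 + 2 + 0 + 0 = 19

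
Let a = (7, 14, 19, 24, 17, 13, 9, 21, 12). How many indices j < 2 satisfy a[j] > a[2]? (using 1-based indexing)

0

The element at index 2 is 14.
Elements before it: 7
None of them are larger than 14.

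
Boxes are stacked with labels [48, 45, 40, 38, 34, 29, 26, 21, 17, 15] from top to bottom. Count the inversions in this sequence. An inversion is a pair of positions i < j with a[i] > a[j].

Count, for each position, how many later elements it exceeds:
48: 9
45: 8
40: 7
38: 6
34: 5
29: 4
26: 3
21: 2
17: 1
15: 0
Sum: 9 + 8 + 7 + 6 + 5 + 4 + 3 + 2 + 1 + 0 = 45

45 out-of-order pairs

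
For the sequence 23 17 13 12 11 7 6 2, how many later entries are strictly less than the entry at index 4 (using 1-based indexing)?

The element at index 4 is 12.
Elements after it: 11, 7, 6, 2
Those smaller than 12: 11, 7, 6, 2

4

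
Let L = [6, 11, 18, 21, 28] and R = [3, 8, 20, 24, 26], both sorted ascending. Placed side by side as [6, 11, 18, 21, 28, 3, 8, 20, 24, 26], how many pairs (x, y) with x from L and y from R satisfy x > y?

Count, for every r in R, how many entries of L exceed r:
r = 3: 6, 11, 18, 21, 28 → 5
r = 8: 11, 18, 21, 28 → 4
r = 20: 21, 28 → 2
r = 24: 28 → 1
r = 26: 28 → 1
Cross-inversions: 5 + 4 + 2 + 1 + 1 = 13

There are 13 split inversions.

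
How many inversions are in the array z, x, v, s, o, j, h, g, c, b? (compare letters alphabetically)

There are 45 inversions.

For each element, count later entries that are smaller:
z: 9
x: 8
v: 7
s: 6
o: 5
j: 4
h: 3
g: 2
c: 1
b: 0
Sum: 9 + 8 + 7 + 6 + 5 + 4 + 3 + 2 + 1 + 0 = 45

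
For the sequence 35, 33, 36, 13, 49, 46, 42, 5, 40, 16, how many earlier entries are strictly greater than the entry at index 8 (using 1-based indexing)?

7

The element at index 8 is 5.
Elements before it: 35, 33, 36, 13, 49, 46, 42
Those larger than 5: 35, 33, 36, 13, 49, 46, 42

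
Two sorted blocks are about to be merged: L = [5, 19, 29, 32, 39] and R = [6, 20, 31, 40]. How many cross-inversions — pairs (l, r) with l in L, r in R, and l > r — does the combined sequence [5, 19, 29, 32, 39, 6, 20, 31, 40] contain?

9

Count, for every r in R, how many entries of L exceed r:
r = 6: 19, 29, 32, 39 → 4
r = 20: 29, 32, 39 → 3
r = 31: 32, 39 → 2
r = 40: none → 0
Cross-inversions: 4 + 3 + 2 + 0 = 9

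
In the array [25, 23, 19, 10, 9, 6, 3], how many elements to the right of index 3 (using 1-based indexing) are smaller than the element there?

The element at index 3 is 19.
Elements after it: 10, 9, 6, 3
Those smaller than 19: 10, 9, 6, 3

4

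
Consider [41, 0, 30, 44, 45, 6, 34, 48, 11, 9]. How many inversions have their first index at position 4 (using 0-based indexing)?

4 such elements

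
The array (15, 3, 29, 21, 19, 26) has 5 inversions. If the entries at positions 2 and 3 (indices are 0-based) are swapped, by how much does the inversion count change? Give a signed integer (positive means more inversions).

Positions 2 and 3 hold 29 and 21; after swapping, the array is [15, 3, 21, 29, 19, 26].
Sweep left to right; for each value list the smaller values that follow it:
15: 1
3: 0
21: 1
29: 2
19: 0
26: 0
Sum: 1 + 0 + 1 + 2 + 0 + 0 = 4
Change: 4 − 5 = -1

-1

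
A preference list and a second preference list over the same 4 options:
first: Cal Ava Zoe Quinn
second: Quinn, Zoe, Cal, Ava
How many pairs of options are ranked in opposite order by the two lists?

5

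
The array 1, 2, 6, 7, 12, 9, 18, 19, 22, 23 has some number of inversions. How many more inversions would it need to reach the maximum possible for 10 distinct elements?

Maximum inversions for 10 distinct elements is C(10, 2) = 10·9/2 = 45.
Current inversions — for each element, count later smaller elements:
1: 0
2: 0
6: 0
7: 0
12: 1
9: 0
18: 0
19: 0
22: 0
23: 0
Current total: 0 + 0 + 0 + 0 + 1 + 0 + 0 + 0 + 0 + 0 = 1
Shortfall: 45 − 1 = 44

44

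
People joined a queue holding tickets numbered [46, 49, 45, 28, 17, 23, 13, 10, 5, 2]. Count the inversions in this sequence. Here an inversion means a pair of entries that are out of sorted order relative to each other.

Count, for each position, how many later elements it exceeds:
46 → 45, 28, 17, 23, 13, 10, 5, 2 → 8
49 → 45, 28, 17, 23, 13, 10, 5, 2 → 8
45 → 28, 17, 23, 13, 10, 5, 2 → 7
28 → 17, 23, 13, 10, 5, 2 → 6
17 → 13, 10, 5, 2 → 4
23 → 13, 10, 5, 2 → 4
13 → 10, 5, 2 → 3
10 → 5, 2 → 2
5 → 2 → 1
2 → none → 0
Sum: 8 + 8 + 7 + 6 + 4 + 4 + 3 + 2 + 1 + 0 = 43

There are 43 inversions.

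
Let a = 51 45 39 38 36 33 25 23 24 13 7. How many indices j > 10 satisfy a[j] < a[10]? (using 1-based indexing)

1 such element

The element at index 10 is 13.
Elements after it: 7
Those smaller than 13: 7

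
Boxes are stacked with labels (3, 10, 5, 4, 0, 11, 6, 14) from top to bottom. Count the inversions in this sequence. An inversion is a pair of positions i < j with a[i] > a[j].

9 inversions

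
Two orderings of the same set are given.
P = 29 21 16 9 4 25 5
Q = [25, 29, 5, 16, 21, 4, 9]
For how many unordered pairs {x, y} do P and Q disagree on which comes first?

Assign each item its position (1..7) in the first ordering, then rewrite the second ordering as that position sequence:
positions: 29→1, 21→2, 16→3, 9→4, 4→5, 25→6, 5→7
second ordering as positions: [6, 1, 7, 3, 2, 5, 4]
Discordant pairs = inversions in this position sequence.
6: 1, 3, 2, 5, 4 → 5
1: 0
7: 3, 2, 5, 4 → 4
3: 2 → 1
2: 0
5: 4 → 1
4: 0
Total: 5 + 0 + 4 + 1 + 0 + 1 + 0 = 11

11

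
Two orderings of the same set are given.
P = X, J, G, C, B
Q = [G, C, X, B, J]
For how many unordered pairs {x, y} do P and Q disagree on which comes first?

5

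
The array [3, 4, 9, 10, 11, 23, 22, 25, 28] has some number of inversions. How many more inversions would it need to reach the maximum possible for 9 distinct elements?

35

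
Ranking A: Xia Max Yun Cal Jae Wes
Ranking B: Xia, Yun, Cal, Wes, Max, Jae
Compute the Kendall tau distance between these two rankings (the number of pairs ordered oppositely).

4 discordant pairs

Assign each item its position (1..6) in the first ordering, then rewrite the second ordering as that position sequence:
positions: Xia→1, Max→2, Yun→3, Cal→4, Jae→5, Wes→6
second ordering as positions: [1, 3, 4, 6, 2, 5]
Discordant pairs = inversions in this position sequence.
1: 0
3: 2 → 1
4: 2 → 1
6: 2, 5 → 2
2: 0
5: 0
Total: 0 + 1 + 1 + 2 + 0 + 0 = 4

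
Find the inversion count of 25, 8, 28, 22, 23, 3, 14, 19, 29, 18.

Element-by-element contributions:
25: 7
8: 1
28: 6
22: 4
23: 4
3: 0
14: 0
19: 1
29: 1
18: 0
Sum: 7 + 1 + 6 + 4 + 4 + 0 + 0 + 1 + 1 + 0 = 24

24 inversions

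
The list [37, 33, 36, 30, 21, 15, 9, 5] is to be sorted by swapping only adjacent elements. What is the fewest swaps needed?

27

Each adjacent swap fixes exactly one inversion, so the minimum swap count equals the number of inversions.
Count inversions — for each element, later elements that are smaller:
37: 33, 36, 30, 21, 15, 9, 5 → 7
33: 30, 21, 15, 9, 5 → 5
36: 30, 21, 15, 9, 5 → 5
30: 21, 15, 9, 5 → 4
21: 15, 9, 5 → 3
15: 9, 5 → 2
9: 5 → 1
5: none → 0
Total inversions: 7 + 5 + 5 + 4 + 3 + 2 + 1 + 0 = 27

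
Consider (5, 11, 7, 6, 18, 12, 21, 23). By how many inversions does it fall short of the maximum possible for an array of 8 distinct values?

Maximum inversions for 8 distinct elements is C(8, 2) = 8·7/2 = 28.
Current inversions — for each element, count later smaller elements:
5: 0
11: 2
7: 1
6: 0
18: 1
12: 0
21: 0
23: 0
Current total: 0 + 2 + 1 + 0 + 1 + 0 + 0 + 0 = 4
Shortfall: 28 − 4 = 24

24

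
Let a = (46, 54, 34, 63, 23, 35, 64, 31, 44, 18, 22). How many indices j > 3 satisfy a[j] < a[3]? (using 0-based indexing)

6 such elements

The element at index 3 is 63.
Elements after it: 23, 35, 64, 31, 44, 18, 22
Those smaller than 63: 23, 35, 31, 44, 18, 22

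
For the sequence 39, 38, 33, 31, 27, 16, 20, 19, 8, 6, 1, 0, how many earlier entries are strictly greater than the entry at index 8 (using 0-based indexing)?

The element at index 8 is 8.
Elements before it: 39, 38, 33, 31, 27, 16, 20, 19
Those larger than 8: 39, 38, 33, 31, 27, 16, 20, 19

8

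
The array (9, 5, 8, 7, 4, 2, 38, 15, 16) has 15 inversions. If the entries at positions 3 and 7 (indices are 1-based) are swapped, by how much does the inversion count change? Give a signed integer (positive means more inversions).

Positions 3 and 7 hold 8 and 38; after swapping, the array is [9, 5, 38, 7, 4, 2, 8, 15, 16].
For each element, count later entries that are smaller:
9 → 5, 7, 4, 2, 8 → 5
5 → 4, 2 → 2
38 → 7, 4, 2, 8, 15, 16 → 6
7 → 4, 2 → 2
4 → 2 → 1
2 → none → 0
8 → none → 0
15 → none → 0
16 → none → 0
Sum: 5 + 2 + 6 + 2 + 1 + 0 + 0 + 0 + 0 = 16
Change: 16 − 15 = +1

+1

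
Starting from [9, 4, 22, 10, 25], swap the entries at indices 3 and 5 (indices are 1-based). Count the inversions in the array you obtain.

There are 3 inversions.

Positions 3 and 5 hold 22 and 25; after swapping, the array is [9, 4, 25, 10, 22].
Element-by-element contributions:
9 → 4 → 1
4 → none → 0
25 → 10, 22 → 2
10 → none → 0
22 → none → 0
Sum: 1 + 0 + 2 + 0 + 0 = 3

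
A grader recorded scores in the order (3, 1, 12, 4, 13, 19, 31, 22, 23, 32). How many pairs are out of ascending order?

Count, for each position, how many later elements it exceeds:
3: 1
1: 0
12: 1
4: 0
13: 0
19: 0
31: 2
22: 0
23: 0
32: 0
Sum: 1 + 0 + 1 + 0 + 0 + 0 + 2 + 0 + 0 + 0 = 4

4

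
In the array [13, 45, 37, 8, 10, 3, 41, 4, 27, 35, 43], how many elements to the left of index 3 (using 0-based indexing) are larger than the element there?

3 such elements

The element at index 3 is 8.
Elements before it: 13, 45, 37
Those larger than 8: 13, 45, 37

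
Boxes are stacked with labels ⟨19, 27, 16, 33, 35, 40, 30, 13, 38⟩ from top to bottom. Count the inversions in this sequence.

Sweep left to right; for each value list the smaller values that follow it:
19: 2
27: 2
16: 1
33: 2
35: 2
40: 3
30: 1
13: 0
38: 0
Sum: 2 + 2 + 1 + 2 + 2 + 3 + 1 + 0 + 0 = 13

13 out-of-order pairs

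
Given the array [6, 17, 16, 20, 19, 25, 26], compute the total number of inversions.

Listing every pair i<j with a[i]>a[j] (using 1-based positions):
(2,3): 17 > 16
(4,5): 20 > 19
That's 2 pairs.

There are 2 inversions.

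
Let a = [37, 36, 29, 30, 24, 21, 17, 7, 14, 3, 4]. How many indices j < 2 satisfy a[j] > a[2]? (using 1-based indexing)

1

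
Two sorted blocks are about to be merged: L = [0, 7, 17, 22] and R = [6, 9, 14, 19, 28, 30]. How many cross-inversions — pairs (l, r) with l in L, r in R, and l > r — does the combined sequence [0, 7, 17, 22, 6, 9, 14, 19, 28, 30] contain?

There are 8 cross-inversions.

For each element r of the right run, count left-run elements greater than r:
r = 6: 7, 17, 22 → 3
r = 9: 17, 22 → 2
r = 14: 17, 22 → 2
r = 19: 22 → 1
r = 28: none → 0
r = 30: none → 0
Cross-inversions: 3 + 2 + 2 + 1 + 0 + 0 = 8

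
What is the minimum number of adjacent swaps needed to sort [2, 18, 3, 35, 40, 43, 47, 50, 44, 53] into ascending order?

3 adjacent swaps

Each adjacent swap fixes exactly one inversion, so the minimum swap count equals the number of inversions.
Count inversions — for each element, later elements that are smaller:
2: none → 0
18: 3 → 1
3: none → 0
35: none → 0
40: none → 0
43: none → 0
47: 44 → 1
50: 44 → 1
44: none → 0
53: none → 0
Total inversions: 0 + 1 + 0 + 0 + 0 + 0 + 1 + 1 + 0 + 0 = 3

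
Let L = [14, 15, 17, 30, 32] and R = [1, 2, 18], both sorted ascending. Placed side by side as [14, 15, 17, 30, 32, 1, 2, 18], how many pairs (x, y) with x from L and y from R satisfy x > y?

Count, for every r in R, how many entries of L exceed r:
r = 1: 14, 15, 17, 30, 32 → 5
r = 2: 14, 15, 17, 30, 32 → 5
r = 18: 30, 32 → 2
Cross-inversions: 5 + 5 + 2 = 12

12 split inversions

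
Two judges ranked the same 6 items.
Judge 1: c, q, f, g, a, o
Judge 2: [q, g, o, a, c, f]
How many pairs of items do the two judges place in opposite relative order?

8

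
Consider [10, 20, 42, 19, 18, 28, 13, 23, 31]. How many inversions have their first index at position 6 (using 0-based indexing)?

The element at index 6 is 13.
Elements after it: 23, 31
None of them are smaller than 13.

0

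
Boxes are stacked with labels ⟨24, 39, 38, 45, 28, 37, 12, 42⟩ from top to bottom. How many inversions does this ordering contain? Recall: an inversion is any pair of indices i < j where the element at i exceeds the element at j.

Sweep left to right; for each value list the smaller values that follow it:
24 → 12 → 1
39 → 38, 28, 37, 12 → 4
38 → 28, 37, 12 → 3
45 → 28, 37, 12, 42 → 4
28 → 12 → 1
37 → 12 → 1
12 → none → 0
42 → none → 0
Sum: 1 + 4 + 3 + 4 + 1 + 1 + 0 + 0 = 14

14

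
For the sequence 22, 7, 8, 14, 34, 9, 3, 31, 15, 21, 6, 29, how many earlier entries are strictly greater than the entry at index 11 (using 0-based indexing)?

2

The element at index 11 is 29.
Elements before it: 22, 7, 8, 14, 34, 9, 3, 31, 15, 21, 6
Those larger than 29: 34, 31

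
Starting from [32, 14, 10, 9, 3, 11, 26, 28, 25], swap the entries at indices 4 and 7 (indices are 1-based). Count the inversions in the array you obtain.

20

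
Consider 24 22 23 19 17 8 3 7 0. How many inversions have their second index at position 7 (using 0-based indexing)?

6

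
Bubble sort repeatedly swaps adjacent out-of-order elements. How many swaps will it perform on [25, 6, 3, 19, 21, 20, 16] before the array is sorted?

11 adjacent swaps

Each adjacent swap fixes exactly one inversion, so the minimum swap count equals the number of inversions.
Count inversions — for each element, later elements that are smaller:
25: 6, 3, 19, 21, 20, 16 → 6
6: 3 → 1
3: none → 0
19: 16 → 1
21: 20, 16 → 2
20: 16 → 1
16: none → 0
Total inversions: 6 + 1 + 0 + 1 + 2 + 1 + 0 = 11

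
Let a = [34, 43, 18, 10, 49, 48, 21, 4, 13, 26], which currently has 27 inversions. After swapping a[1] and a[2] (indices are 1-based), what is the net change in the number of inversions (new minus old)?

+1

Positions 1 and 2 hold 34 and 43; after swapping, the array is [43, 34, 18, 10, 49, 48, 21, 4, 13, 26].
Sweep left to right; for each value list the smaller values that follow it:
43: 7
34: 6
18: 3
10: 1
49: 5
48: 4
21: 2
4: 0
13: 0
26: 0
Sum: 7 + 6 + 3 + 1 + 5 + 4 + 2 + 0 + 0 + 0 = 28
Change: 28 − 27 = +1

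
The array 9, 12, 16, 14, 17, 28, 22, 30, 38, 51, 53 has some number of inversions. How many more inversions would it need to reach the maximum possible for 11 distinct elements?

53

Maximum inversions for 11 distinct elements is C(11, 2) = 11·10/2 = 55.
Current inversions — for each element, count later smaller elements:
9: 0
12: 0
16: 1
14: 0
17: 0
28: 1
22: 0
30: 0
38: 0
51: 0
53: 0
Current total: 0 + 0 + 1 + 0 + 0 + 1 + 0 + 0 + 0 + 0 + 0 = 2
Shortfall: 55 − 2 = 53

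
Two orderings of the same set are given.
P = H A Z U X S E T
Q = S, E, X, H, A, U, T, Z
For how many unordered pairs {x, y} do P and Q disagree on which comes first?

Assign each item its position (1..8) in the first ordering, then rewrite the second ordering as that position sequence:
positions: H→1, A→2, Z→3, U→4, X→5, S→6, E→7, T→8
second ordering as positions: [6, 7, 5, 1, 2, 4, 8, 3]
Discordant pairs = inversions in this position sequence.
6: 5, 1, 2, 4, 3 → 5
7: 5, 1, 2, 4, 3 → 5
5: 1, 2, 4, 3 → 4
1: 0
2: 0
4: 3 → 1
8: 3 → 1
3: 0
Total: 5 + 5 + 4 + 0 + 0 + 1 + 1 + 0 = 16

16 disagreeing pairs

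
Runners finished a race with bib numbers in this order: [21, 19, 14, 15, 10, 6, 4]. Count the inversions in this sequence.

Inversions: 20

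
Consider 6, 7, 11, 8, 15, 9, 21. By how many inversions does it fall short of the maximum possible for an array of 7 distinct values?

18 inversions short

Maximum inversions for 7 distinct elements is C(7, 2) = 7·6/2 = 21.
Current inversions — for each element, count later smaller elements:
6: 0
7: 0
11: 2
8: 0
15: 1
9: 0
21: 0
Current total: 0 + 0 + 2 + 0 + 1 + 0 + 0 = 3
Shortfall: 21 − 3 = 18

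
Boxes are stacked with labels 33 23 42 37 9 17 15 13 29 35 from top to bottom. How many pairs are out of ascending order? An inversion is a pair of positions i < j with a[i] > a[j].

26 inversions

For each element, count later entries that are smaller:
33 → 23, 9, 17, 15, 13, 29 → 6
23 → 9, 17, 15, 13 → 4
42 → 37, 9, 17, 15, 13, 29, 35 → 7
37 → 9, 17, 15, 13, 29, 35 → 6
9 → none → 0
17 → 15, 13 → 2
15 → 13 → 1
13 → none → 0
29 → none → 0
35 → none → 0
Sum: 6 + 4 + 7 + 6 + 0 + 2 + 1 + 0 + 0 + 0 = 26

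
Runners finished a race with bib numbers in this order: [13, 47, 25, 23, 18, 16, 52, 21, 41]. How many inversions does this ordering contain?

16 out-of-order pairs

Count, for each position, how many later elements it exceeds:
13 → none → 0
47 → 25, 23, 18, 16, 21, 41 → 6
25 → 23, 18, 16, 21 → 4
23 → 18, 16, 21 → 3
18 → 16 → 1
16 → none → 0
52 → 21, 41 → 2
21 → none → 0
41 → none → 0
Sum: 0 + 6 + 4 + 3 + 1 + 0 + 2 + 0 + 0 = 16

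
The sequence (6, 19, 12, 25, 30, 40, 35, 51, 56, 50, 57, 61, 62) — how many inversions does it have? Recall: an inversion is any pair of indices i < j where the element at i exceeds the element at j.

Count, for each position, how many later elements it exceeds:
6: 0
19: 1
12: 0
25: 0
30: 0
40: 1
35: 0
51: 1
56: 1
50: 0
57: 0
61: 0
62: 0
Sum: 0 + 1 + 0 + 0 + 0 + 1 + 0 + 1 + 1 + 0 + 0 + 0 + 0 = 4

4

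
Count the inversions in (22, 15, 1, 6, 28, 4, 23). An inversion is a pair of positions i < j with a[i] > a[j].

10

Sweep left to right; for each value list the smaller values that follow it:
22 → 15, 1, 6, 4 → 4
15 → 1, 6, 4 → 3
1 → none → 0
6 → 4 → 1
28 → 4, 23 → 2
4 → none → 0
23 → none → 0
Sum: 4 + 3 + 0 + 1 + 2 + 0 + 0 = 10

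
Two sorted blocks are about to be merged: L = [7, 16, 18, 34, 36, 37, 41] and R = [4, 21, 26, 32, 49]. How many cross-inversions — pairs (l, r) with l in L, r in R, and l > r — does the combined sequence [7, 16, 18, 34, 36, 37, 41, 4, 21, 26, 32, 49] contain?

Split inversions: 19

Count, for every r in R, how many entries of L exceed r:
r = 4: 7, 16, 18, 34, 36, 37, 41 → 7
r = 21: 34, 36, 37, 41 → 4
r = 26: 34, 36, 37, 41 → 4
r = 32: 34, 36, 37, 41 → 4
r = 49: none → 0
Cross-inversions: 7 + 4 + 4 + 4 + 0 = 19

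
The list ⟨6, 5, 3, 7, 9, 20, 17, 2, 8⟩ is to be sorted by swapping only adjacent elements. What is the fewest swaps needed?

14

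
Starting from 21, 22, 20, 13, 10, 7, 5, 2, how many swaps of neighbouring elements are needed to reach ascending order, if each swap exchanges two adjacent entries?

27

The minimum number of adjacent swaps to sort an array equals its inversion count, since every such swap removes exactly one inversion.
Count inversions — for each element, later elements that are smaller:
21: 20, 13, 10, 7, 5, 2 → 6
22: 20, 13, 10, 7, 5, 2 → 6
20: 13, 10, 7, 5, 2 → 5
13: 10, 7, 5, 2 → 4
10: 7, 5, 2 → 3
7: 5, 2 → 2
5: 2 → 1
2: none → 0
Total inversions: 6 + 6 + 5 + 4 + 3 + 2 + 1 + 0 = 27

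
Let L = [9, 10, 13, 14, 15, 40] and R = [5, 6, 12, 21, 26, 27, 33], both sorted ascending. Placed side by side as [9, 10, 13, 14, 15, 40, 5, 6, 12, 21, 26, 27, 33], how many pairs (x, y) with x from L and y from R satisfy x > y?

Split inversions: 20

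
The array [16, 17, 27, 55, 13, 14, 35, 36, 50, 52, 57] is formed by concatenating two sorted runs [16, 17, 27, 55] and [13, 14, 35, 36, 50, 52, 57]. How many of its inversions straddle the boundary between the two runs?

Count, for every r in R, how many entries of L exceed r:
r = 13: 16, 17, 27, 55 → 4
r = 14: 16, 17, 27, 55 → 4
r = 35: 55 → 1
r = 36: 55 → 1
r = 50: 55 → 1
r = 52: 55 → 1
r = 57: none → 0
Cross-inversions: 4 + 4 + 1 + 1 + 1 + 1 + 0 = 12

12 split inversions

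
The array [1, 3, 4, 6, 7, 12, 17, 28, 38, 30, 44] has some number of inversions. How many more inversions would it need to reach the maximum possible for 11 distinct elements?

54

Maximum inversions for 11 distinct elements is C(11, 2) = 11·10/2 = 55.
Current inversions — for each element, count later smaller elements:
1: 0
3: 0
4: 0
6: 0
7: 0
12: 0
17: 0
28: 0
38: 1
30: 0
44: 0
Current total: 0 + 0 + 0 + 0 + 0 + 0 + 0 + 0 + 1 + 0 + 0 = 1
Shortfall: 55 − 1 = 54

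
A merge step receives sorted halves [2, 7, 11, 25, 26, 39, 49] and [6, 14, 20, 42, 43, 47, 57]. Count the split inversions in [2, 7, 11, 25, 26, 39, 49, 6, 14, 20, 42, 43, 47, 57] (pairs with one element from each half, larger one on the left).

For each element r of the right run, count left-run elements greater than r:
r = 6: 7, 11, 25, 26, 39, 49 → 6
r = 14: 25, 26, 39, 49 → 4
r = 20: 25, 26, 39, 49 → 4
r = 42: 49 → 1
r = 43: 49 → 1
r = 47: 49 → 1
r = 57: none → 0
Cross-inversions: 6 + 4 + 4 + 1 + 1 + 1 + 0 = 17

Split inversions: 17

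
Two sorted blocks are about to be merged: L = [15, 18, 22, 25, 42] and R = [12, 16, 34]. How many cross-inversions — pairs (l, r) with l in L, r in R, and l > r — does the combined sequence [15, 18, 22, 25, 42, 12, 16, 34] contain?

Split inversions: 10

Count, for every r in R, how many entries of L exceed r:
r = 12: 15, 18, 22, 25, 42 → 5
r = 16: 18, 22, 25, 42 → 4
r = 34: 42 → 1
Cross-inversions: 5 + 4 + 1 = 10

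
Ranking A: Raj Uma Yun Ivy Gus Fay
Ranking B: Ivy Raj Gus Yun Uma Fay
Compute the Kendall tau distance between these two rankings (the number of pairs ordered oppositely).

6 discordant pairs

Assign each item its position (1..6) in the first ordering, then rewrite the second ordering as that position sequence:
positions: Raj→1, Uma→2, Yun→3, Ivy→4, Gus→5, Fay→6
second ordering as positions: [4, 1, 5, 3, 2, 6]
Discordant pairs = inversions in this position sequence.
4: 1, 3, 2 → 3
1: 0
5: 3, 2 → 2
3: 2 → 1
2: 0
6: 0
Total: 3 + 0 + 2 + 1 + 0 + 0 = 6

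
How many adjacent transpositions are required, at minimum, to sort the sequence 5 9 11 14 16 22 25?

The minimum number of adjacent swaps to sort an array equals its inversion count, since every such swap removes exactly one inversion.
Count inversions — for each element, later elements that are smaller:
5: none → 0
9: none → 0
11: none → 0
14: none → 0
16: none → 0
22: none → 0
25: none → 0
Total inversions: 0 + 0 + 0 + 0 + 0 + 0 + 0 = 0

There are 0 adjacent swaps.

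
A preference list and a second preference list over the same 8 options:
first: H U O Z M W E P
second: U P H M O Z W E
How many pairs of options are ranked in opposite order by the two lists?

Assign each item its position (1..8) in the first ordering, then rewrite the second ordering as that position sequence:
positions: H→1, U→2, O→3, Z→4, M→5, W→6, E→7, P→8
second ordering as positions: [2, 8, 1, 5, 3, 4, 6, 7]
Discordant pairs = inversions in this position sequence.
2: 1 → 1
8: 1, 5, 3, 4, 6, 7 → 6
1: 0
5: 3, 4 → 2
3: 0
4: 0
6: 0
7: 0
Total: 1 + 6 + 0 + 2 + 0 + 0 + 0 + 0 = 9

9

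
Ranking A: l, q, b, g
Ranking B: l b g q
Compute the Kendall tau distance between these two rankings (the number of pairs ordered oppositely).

2

Assign each item its position (1..4) in the first ordering, then rewrite the second ordering as that position sequence:
positions: l→1, q→2, b→3, g→4
second ordering as positions: [1, 3, 4, 2]
Discordant pairs = inversions in this position sequence.
1: 0
3: 2 → 1
4: 2 → 1
2: 0
Total: 0 + 1 + 1 + 0 = 2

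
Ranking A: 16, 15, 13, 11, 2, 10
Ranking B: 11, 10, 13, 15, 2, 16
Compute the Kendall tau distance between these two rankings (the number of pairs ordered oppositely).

Assign each item its position (1..6) in the first ordering, then rewrite the second ordering as that position sequence:
positions: 16→1, 15→2, 13→3, 11→4, 2→5, 10→6
second ordering as positions: [4, 6, 3, 2, 5, 1]
Discordant pairs = inversions in this position sequence.
4: 3, 2, 1 → 3
6: 3, 2, 5, 1 → 4
3: 2, 1 → 2
2: 1 → 1
5: 1 → 1
1: 0
Total: 3 + 4 + 2 + 1 + 1 + 0 = 11

11 discordant pairs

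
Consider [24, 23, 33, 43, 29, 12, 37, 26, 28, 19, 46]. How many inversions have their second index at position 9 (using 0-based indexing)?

8

The element at index 9 is 19.
Elements before it: 24, 23, 33, 43, 29, 12, 37, 26, 28
Those larger than 19: 24, 23, 33, 43, 29, 37, 26, 28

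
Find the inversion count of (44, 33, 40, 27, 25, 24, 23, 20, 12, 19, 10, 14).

62

Element-by-element contributions:
44 → 33, 40, 27, 25, 24, 23, 20, 12, 19, 10, 14 → 11
33 → 27, 25, 24, 23, 20, 12, 19, 10, 14 → 9
40 → 27, 25, 24, 23, 20, 12, 19, 10, 14 → 9
27 → 25, 24, 23, 20, 12, 19, 10, 14 → 8
25 → 24, 23, 20, 12, 19, 10, 14 → 7
24 → 23, 20, 12, 19, 10, 14 → 6
23 → 20, 12, 19, 10, 14 → 5
20 → 12, 19, 10, 14 → 4
12 → 10 → 1
19 → 10, 14 → 2
10 → none → 0
14 → none → 0
Sum: 11 + 9 + 9 + 8 + 7 + 6 + 5 + 4 + 1 + 2 + 0 + 0 = 62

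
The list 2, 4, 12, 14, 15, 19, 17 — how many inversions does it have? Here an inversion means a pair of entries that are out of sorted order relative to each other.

Count, for each position, how many later elements it exceeds:
2: 0
4: 0
12: 0
14: 0
15: 0
19: 1
17: 0
Sum: 0 + 0 + 0 + 0 + 0 + 1 + 0 = 1

1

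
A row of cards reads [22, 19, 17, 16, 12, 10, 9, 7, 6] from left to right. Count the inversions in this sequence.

36 inversions

Element-by-element contributions:
22 → 19, 17, 16, 12, 10, 9, 7, 6 → 8
19 → 17, 16, 12, 10, 9, 7, 6 → 7
17 → 16, 12, 10, 9, 7, 6 → 6
16 → 12, 10, 9, 7, 6 → 5
12 → 10, 9, 7, 6 → 4
10 → 9, 7, 6 → 3
9 → 7, 6 → 2
7 → 6 → 1
6 → none → 0
Sum: 8 + 7 + 6 + 5 + 4 + 3 + 2 + 1 + 0 = 36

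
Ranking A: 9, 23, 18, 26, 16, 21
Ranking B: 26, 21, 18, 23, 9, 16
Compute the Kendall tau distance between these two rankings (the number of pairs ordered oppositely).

10 discordant pairs

Assign each item its position (1..6) in the first ordering, then rewrite the second ordering as that position sequence:
positions: 9→1, 23→2, 18→3, 26→4, 16→5, 21→6
second ordering as positions: [4, 6, 3, 2, 1, 5]
Discordant pairs = inversions in this position sequence.
4: 3, 2, 1 → 3
6: 3, 2, 1, 5 → 4
3: 2, 1 → 2
2: 1 → 1
1: 0
5: 0
Total: 3 + 4 + 2 + 1 + 0 + 0 = 10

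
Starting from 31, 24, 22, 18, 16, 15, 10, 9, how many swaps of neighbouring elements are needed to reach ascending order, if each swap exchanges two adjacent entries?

The minimum number of adjacent swaps to sort an array equals its inversion count, since every such swap removes exactly one inversion.
Count inversions — for each element, later elements that are smaller:
31: 24, 22, 18, 16, 15, 10, 9 → 7
24: 22, 18, 16, 15, 10, 9 → 6
22: 18, 16, 15, 10, 9 → 5
18: 16, 15, 10, 9 → 4
16: 15, 10, 9 → 3
15: 10, 9 → 2
10: 9 → 1
9: none → 0
Total inversions: 7 + 6 + 5 + 4 + 3 + 2 + 1 + 0 = 28

28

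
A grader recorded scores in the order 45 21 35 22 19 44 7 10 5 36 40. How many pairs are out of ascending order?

33

Count, for each position, how many later elements it exceeds:
45 → 21, 35, 22, 19, 44, 7, 10, 5, 36, 40 → 10
21 → 19, 7, 10, 5 → 4
35 → 22, 19, 7, 10, 5 → 5
22 → 19, 7, 10, 5 → 4
19 → 7, 10, 5 → 3
44 → 7, 10, 5, 36, 40 → 5
7 → 5 → 1
10 → 5 → 1
5 → none → 0
36 → none → 0
40 → none → 0
Sum: 10 + 4 + 5 + 4 + 3 + 5 + 1 + 1 + 0 + 0 + 0 = 33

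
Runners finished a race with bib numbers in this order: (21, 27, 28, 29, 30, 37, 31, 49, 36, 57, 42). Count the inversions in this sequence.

For each element, count later entries that are smaller:
21 → none → 0
27 → none → 0
28 → none → 0
29 → none → 0
30 → none → 0
37 → 31, 36 → 2
31 → none → 0
49 → 36, 42 → 2
36 → none → 0
57 → 42 → 1
42 → none → 0
Sum: 0 + 0 + 0 + 0 + 0 + 2 + 0 + 2 + 0 + 1 + 0 = 5

Out-of-order pairs: 5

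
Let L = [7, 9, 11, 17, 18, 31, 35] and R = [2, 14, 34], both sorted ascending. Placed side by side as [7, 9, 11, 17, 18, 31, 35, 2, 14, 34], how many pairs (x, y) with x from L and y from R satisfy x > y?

For each element r of the right run, count left-run elements greater than r:
r = 2: 7, 9, 11, 17, 18, 31, 35 → 7
r = 14: 17, 18, 31, 35 → 4
r = 34: 35 → 1
Cross-inversions: 7 + 4 + 1 = 12

12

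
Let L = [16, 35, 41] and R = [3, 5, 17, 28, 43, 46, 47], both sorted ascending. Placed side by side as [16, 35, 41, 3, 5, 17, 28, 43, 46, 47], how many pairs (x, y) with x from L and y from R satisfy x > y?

Count, for every r in R, how many entries of L exceed r:
r = 3: 16, 35, 41 → 3
r = 5: 16, 35, 41 → 3
r = 17: 35, 41 → 2
r = 28: 35, 41 → 2
r = 43: none → 0
r = 46: none → 0
r = 47: none → 0
Cross-inversions: 3 + 3 + 2 + 2 + 0 + 0 + 0 = 10

10 cross-inversions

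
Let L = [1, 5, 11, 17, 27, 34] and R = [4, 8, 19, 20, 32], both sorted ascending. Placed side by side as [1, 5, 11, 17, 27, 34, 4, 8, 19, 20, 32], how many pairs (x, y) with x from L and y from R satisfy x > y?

Cross-inversions: 14

Count, for every r in R, how many entries of L exceed r:
r = 4: 5, 11, 17, 27, 34 → 5
r = 8: 11, 17, 27, 34 → 4
r = 19: 27, 34 → 2
r = 20: 27, 34 → 2
r = 32: 34 → 1
Cross-inversions: 5 + 4 + 2 + 2 + 1 = 14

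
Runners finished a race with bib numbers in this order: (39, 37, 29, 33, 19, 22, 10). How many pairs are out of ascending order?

Element-by-element contributions:
39 → 37, 29, 33, 19, 22, 10 → 6
37 → 29, 33, 19, 22, 10 → 5
29 → 19, 22, 10 → 3
33 → 19, 22, 10 → 3
19 → 10 → 1
22 → 10 → 1
10 → none → 0
Sum: 6 + 5 + 3 + 3 + 1 + 1 + 0 = 19

19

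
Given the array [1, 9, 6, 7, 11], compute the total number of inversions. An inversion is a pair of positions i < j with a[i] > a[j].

There are 2 out-of-order pairs.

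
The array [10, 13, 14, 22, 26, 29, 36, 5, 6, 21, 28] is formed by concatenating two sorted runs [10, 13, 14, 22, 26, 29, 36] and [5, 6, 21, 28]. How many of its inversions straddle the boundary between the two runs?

20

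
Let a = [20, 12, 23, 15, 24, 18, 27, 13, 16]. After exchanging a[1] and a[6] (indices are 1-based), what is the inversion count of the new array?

16

Positions 1 and 6 hold 20 and 18; after swapping, the array is [18, 12, 23, 15, 24, 20, 27, 13, 16].
Element-by-element contributions:
18: 4
12: 0
23: 4
15: 1
24: 3
20: 2
27: 2
13: 0
16: 0
Sum: 4 + 0 + 4 + 1 + 3 + 2 + 2 + 0 + 0 = 16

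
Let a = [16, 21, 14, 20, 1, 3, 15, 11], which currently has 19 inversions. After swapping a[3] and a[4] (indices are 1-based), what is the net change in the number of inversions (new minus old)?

Positions 3 and 4 hold 14 and 20; after swapping, the array is [16, 21, 20, 14, 1, 3, 15, 11].
Count, for each position, how many later elements it exceeds:
16 → 14, 1, 3, 15, 11 → 5
21 → 20, 14, 1, 3, 15, 11 → 6
20 → 14, 1, 3, 15, 11 → 5
14 → 1, 3, 11 → 3
1 → none → 0
3 → none → 0
15 → 11 → 1
11 → none → 0
Sum: 5 + 6 + 5 + 3 + 0 + 0 + 1 + 0 = 20
Change: 20 − 19 = +1

+1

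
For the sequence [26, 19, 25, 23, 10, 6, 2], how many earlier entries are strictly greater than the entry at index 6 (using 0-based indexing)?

The element at index 6 is 2.
Elements before it: 26, 19, 25, 23, 10, 6
Those larger than 2: 26, 19, 25, 23, 10, 6

6 such elements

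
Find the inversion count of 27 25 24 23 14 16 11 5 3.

35 inversions

Count, for each position, how many later elements it exceeds:
27: 8
25: 7
24: 6
23: 5
14: 3
16: 3
11: 2
5: 1
3: 0
Sum: 8 + 7 + 6 + 5 + 3 + 3 + 2 + 1 + 0 = 35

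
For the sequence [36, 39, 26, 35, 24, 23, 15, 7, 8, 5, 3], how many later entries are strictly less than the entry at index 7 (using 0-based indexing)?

2

The element at index 7 is 7.
Elements after it: 8, 5, 3
Those smaller than 7: 5, 3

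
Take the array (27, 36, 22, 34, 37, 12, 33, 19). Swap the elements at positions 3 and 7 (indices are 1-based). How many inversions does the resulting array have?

18

Positions 3 and 7 hold 22 and 33; after swapping, the array is [27, 36, 33, 34, 37, 12, 22, 19].
Count, for each position, how many later elements it exceeds:
27 → 12, 22, 19 → 3
36 → 33, 34, 12, 22, 19 → 5
33 → 12, 22, 19 → 3
34 → 12, 22, 19 → 3
37 → 12, 22, 19 → 3
12 → none → 0
22 → 19 → 1
19 → none → 0
Sum: 3 + 5 + 3 + 3 + 3 + 0 + 1 + 0 = 18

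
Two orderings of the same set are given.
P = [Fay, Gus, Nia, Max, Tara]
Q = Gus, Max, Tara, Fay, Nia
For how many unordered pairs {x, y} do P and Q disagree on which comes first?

Disagreeing pairs: 5

Assign each item its position (1..5) in the first ordering, then rewrite the second ordering as that position sequence:
positions: Fay→1, Gus→2, Nia→3, Max→4, Tara→5
second ordering as positions: [2, 4, 5, 1, 3]
Discordant pairs = inversions in this position sequence.
2: 1 → 1
4: 1, 3 → 2
5: 1, 3 → 2
1: 0
3: 0
Total: 1 + 2 + 2 + 0 + 0 = 5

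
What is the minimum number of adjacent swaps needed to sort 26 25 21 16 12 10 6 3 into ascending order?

Swaps: 28

Each adjacent swap fixes exactly one inversion, so the minimum swap count equals the number of inversions.
Count inversions — for each element, later elements that are smaller:
26: 25, 21, 16, 12, 10, 6, 3 → 7
25: 21, 16, 12, 10, 6, 3 → 6
21: 16, 12, 10, 6, 3 → 5
16: 12, 10, 6, 3 → 4
12: 10, 6, 3 → 3
10: 6, 3 → 2
6: 3 → 1
3: none → 0
Total inversions: 7 + 6 + 5 + 4 + 3 + 2 + 1 + 0 = 28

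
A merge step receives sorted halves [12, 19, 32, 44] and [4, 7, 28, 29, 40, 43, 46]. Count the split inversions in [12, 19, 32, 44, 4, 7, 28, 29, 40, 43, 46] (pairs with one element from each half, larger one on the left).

14 split inversions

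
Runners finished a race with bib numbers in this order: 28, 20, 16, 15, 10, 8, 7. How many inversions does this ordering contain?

21 inversions

Count, for each position, how many later elements it exceeds:
28 → 20, 16, 15, 10, 8, 7 → 6
20 → 16, 15, 10, 8, 7 → 5
16 → 15, 10, 8, 7 → 4
15 → 10, 8, 7 → 3
10 → 8, 7 → 2
8 → 7 → 1
7 → none → 0
Sum: 6 + 5 + 4 + 3 + 2 + 1 + 0 = 21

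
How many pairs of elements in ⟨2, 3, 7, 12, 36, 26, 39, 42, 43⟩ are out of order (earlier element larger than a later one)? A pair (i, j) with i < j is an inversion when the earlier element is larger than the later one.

Sweep left to right; for each value list the smaller values that follow it:
2 → none → 0
3 → none → 0
7 → none → 0
12 → none → 0
36 → 26 → 1
26 → none → 0
39 → none → 0
42 → none → 0
43 → none → 0
Sum: 0 + 0 + 0 + 0 + 1 + 0 + 0 + 0 + 0 = 1

1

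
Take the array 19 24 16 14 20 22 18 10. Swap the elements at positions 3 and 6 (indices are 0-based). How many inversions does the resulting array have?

Positions 3 and 6 hold 14 and 18; after swapping, the array is [19, 24, 16, 18, 20, 22, 14, 10].
Sweep left to right; for each value list the smaller values that follow it:
19 → 16, 18, 14, 10 → 4
24 → 16, 18, 20, 22, 14, 10 → 6
16 → 14, 10 → 2
18 → 14, 10 → 2
20 → 14, 10 → 2
22 → 14, 10 → 2
14 → 10 → 1
10 → none → 0
Sum: 4 + 6 + 2 + 2 + 2 + 2 + 1 + 0 = 19

19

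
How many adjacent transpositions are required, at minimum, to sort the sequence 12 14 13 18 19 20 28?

The minimum number of adjacent swaps to sort an array equals its inversion count, since every such swap removes exactly one inversion.
Count inversions — for each element, later elements that are smaller:
12: none → 0
14: 13 → 1
13: none → 0
18: none → 0
19: none → 0
20: none → 0
28: none → 0
Total inversions: 0 + 1 + 0 + 0 + 0 + 0 + 0 = 1

1 swap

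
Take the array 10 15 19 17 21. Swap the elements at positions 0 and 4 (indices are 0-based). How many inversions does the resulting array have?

Positions 0 and 4 hold 10 and 21; after swapping, the array is [21, 15, 19, 17, 10].
For each element, count later entries that are smaller:
21: 4
15: 1
19: 2
17: 1
10: 0
Sum: 4 + 1 + 2 + 1 + 0 = 8

Inversions: 8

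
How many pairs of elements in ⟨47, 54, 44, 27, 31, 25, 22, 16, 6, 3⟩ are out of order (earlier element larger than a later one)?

Element-by-element contributions:
47 → 44, 27, 31, 25, 22, 16, 6, 3 → 8
54 → 44, 27, 31, 25, 22, 16, 6, 3 → 8
44 → 27, 31, 25, 22, 16, 6, 3 → 7
27 → 25, 22, 16, 6, 3 → 5
31 → 25, 22, 16, 6, 3 → 5
25 → 22, 16, 6, 3 → 4
22 → 16, 6, 3 → 3
16 → 6, 3 → 2
6 → 3 → 1
3 → none → 0
Sum: 8 + 8 + 7 + 5 + 5 + 4 + 3 + 2 + 1 + 0 = 43

43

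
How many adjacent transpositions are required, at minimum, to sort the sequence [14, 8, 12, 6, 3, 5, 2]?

Each adjacent swap fixes exactly one inversion, so the minimum swap count equals the number of inversions.
Count inversions — for each element, later elements that are smaller:
14: 8, 12, 6, 3, 5, 2 → 6
8: 6, 3, 5, 2 → 4
12: 6, 3, 5, 2 → 4
6: 3, 5, 2 → 3
3: 2 → 1
5: 2 → 1
2: none → 0
Total inversions: 6 + 4 + 4 + 3 + 1 + 1 + 0 = 19

19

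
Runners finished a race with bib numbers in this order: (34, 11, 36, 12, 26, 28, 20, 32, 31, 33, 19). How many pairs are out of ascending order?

There are 26 inversions.

For each element, count later entries that are smaller:
34 → 11, 12, 26, 28, 20, 32, 31, 33, 19 → 9
11 → none → 0
36 → 12, 26, 28, 20, 32, 31, 33, 19 → 8
12 → none → 0
26 → 20, 19 → 2
28 → 20, 19 → 2
20 → 19 → 1
32 → 31, 19 → 2
31 → 19 → 1
33 → 19 → 1
19 → none → 0
Sum: 9 + 0 + 8 + 0 + 2 + 2 + 1 + 2 + 1 + 1 + 0 = 26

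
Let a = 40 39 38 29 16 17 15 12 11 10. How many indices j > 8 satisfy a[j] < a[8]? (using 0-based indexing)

The element at index 8 is 11.
Elements after it: 10
Those smaller than 11: 10

1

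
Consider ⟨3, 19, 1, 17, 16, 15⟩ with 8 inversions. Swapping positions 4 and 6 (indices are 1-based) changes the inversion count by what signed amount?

-3

Positions 4 and 6 hold 17 and 15; after swapping, the array is [3, 19, 1, 15, 16, 17].
For each element, count later entries that are smaller:
3 → 1 → 1
19 → 1, 15, 16, 17 → 4
1 → none → 0
15 → none → 0
16 → none → 0
17 → none → 0
Sum: 1 + 4 + 0 + 0 + 0 + 0 = 5
Change: 5 − 8 = -3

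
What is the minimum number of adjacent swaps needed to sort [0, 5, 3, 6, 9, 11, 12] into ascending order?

Swaps: 1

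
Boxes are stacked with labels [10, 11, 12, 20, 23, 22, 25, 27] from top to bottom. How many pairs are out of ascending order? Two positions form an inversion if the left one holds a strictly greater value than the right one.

1 inversion

Count, for each position, how many later elements it exceeds:
10 → none → 0
11 → none → 0
12 → none → 0
20 → none → 0
23 → 22 → 1
22 → none → 0
25 → none → 0
27 → none → 0
Sum: 0 + 0 + 0 + 0 + 1 + 0 + 0 + 0 = 1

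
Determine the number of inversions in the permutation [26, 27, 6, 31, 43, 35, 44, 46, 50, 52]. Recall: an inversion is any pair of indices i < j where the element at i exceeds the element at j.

3

Sweep left to right; for each value list the smaller values that follow it:
26: 1
27: 1
6: 0
31: 0
43: 1
35: 0
44: 0
46: 0
50: 0
52: 0
Sum: 1 + 1 + 0 + 0 + 1 + 0 + 0 + 0 + 0 + 0 = 3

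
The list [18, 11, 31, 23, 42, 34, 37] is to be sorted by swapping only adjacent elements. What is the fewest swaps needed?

Adjacent swaps: 4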